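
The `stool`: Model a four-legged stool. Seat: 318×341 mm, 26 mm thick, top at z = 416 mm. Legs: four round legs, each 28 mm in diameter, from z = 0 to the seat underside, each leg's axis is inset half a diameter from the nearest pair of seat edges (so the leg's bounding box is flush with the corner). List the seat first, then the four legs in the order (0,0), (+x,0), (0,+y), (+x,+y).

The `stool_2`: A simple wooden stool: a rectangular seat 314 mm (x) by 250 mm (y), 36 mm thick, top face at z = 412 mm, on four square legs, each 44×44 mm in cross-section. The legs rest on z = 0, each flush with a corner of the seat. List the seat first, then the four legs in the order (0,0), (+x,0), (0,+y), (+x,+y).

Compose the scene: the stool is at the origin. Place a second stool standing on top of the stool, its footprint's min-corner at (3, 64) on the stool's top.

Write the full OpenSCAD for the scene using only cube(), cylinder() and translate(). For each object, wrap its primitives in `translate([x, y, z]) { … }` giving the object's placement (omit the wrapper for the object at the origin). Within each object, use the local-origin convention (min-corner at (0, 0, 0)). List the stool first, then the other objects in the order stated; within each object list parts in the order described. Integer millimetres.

translate([0, 0, 390]) cube([318, 341, 26]);
translate([14, 14, 0]) cylinder(h = 390, r = 14);
translate([304, 14, 0]) cylinder(h = 390, r = 14);
translate([14, 327, 0]) cylinder(h = 390, r = 14);
translate([304, 327, 0]) cylinder(h = 390, r = 14);
translate([3, 64, 416]) {
  translate([0, 0, 376]) cube([314, 250, 36]);
  cube([44, 44, 376]);
  translate([270, 0, 0]) cube([44, 44, 376]);
  translate([0, 206, 0]) cube([44, 44, 376]);
  translate([270, 206, 0]) cube([44, 44, 376]);
}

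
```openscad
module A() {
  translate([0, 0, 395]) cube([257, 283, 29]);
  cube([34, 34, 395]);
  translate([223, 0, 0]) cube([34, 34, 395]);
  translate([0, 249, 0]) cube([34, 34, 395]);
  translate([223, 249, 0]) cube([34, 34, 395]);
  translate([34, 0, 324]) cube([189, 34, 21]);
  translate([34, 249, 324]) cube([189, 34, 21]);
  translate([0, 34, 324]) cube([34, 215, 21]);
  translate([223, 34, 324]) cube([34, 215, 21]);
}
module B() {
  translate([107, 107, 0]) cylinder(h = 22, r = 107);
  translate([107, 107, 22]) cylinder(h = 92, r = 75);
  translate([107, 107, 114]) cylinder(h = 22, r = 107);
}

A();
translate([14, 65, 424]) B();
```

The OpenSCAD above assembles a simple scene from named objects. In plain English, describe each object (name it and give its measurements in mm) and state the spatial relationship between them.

A is a four-legged stool. The seat is 257×283 mm, 29 mm thick, top at z = 424 mm. It stands on four square legs, each 34×34 mm in cross-section, from z = 0 to the seat underside, each flush with a corner of the seat. Four stretchers, 34 mm wide and 21 mm tall, connect adjacent legs with their undersides at z = 324 mm, each running between the inner faces of the legs it joins and aligned with the legs' outer faces on the other axis.

B is a spool: two coaxial disc flanges of radius 107 mm and thickness 22 mm, joined by a core cylinder of radius 75 mm and height 92 mm. The lower flange rests on z = 0 and the three cylinders share a vertical axis.

The spool is on top of the stool.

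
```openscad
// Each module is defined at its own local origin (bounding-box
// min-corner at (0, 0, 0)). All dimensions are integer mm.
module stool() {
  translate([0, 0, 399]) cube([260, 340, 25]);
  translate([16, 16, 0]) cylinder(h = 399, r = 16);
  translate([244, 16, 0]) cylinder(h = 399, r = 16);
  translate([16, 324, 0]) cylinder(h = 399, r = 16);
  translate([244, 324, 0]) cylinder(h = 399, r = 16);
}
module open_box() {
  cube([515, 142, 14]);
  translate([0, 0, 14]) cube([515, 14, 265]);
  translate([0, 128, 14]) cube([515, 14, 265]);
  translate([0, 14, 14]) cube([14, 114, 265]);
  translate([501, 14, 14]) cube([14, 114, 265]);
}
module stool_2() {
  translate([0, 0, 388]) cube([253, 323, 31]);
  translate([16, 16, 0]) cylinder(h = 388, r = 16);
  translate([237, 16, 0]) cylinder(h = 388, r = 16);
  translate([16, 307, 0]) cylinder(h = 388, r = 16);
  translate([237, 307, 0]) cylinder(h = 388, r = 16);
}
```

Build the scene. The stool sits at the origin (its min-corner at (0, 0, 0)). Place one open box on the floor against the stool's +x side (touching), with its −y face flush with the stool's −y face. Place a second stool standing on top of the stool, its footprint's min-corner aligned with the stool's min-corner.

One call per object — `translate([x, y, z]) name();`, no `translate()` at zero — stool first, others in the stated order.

stool();
translate([260, 0, 0]) open_box();
translate([0, 0, 424]) stool_2();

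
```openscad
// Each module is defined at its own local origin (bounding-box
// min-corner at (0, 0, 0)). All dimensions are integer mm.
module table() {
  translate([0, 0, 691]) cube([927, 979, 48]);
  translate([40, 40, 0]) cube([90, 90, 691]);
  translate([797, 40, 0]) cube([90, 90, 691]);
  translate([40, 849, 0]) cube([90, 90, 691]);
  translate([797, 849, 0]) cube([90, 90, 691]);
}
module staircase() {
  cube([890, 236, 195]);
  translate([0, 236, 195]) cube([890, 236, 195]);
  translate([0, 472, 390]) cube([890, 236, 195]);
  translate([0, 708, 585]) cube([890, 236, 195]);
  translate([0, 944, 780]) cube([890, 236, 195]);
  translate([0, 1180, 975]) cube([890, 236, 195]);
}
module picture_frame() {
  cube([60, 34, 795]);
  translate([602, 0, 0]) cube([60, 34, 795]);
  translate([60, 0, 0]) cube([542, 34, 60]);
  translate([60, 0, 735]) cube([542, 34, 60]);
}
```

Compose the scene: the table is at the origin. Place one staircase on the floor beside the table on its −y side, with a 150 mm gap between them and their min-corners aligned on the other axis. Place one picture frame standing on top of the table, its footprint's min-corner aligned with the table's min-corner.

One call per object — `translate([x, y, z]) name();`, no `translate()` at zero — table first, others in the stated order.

table();
translate([0, -1566, 0]) staircase();
translate([0, 0, 739]) picture_frame();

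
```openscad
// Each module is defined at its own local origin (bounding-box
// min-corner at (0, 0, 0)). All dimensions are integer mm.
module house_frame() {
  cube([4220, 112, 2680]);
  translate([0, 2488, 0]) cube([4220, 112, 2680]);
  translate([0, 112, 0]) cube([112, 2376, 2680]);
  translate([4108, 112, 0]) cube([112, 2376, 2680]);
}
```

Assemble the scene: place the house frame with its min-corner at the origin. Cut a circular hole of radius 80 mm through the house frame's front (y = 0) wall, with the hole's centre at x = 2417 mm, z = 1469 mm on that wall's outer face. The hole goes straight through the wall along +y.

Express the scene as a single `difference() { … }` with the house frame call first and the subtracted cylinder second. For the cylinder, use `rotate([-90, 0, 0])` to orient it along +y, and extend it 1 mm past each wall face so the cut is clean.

difference() {
  house_frame();
  translate([2417, -1, 1469]) rotate([-90, 0, 0]) cylinder(h = 114, r = 80);
}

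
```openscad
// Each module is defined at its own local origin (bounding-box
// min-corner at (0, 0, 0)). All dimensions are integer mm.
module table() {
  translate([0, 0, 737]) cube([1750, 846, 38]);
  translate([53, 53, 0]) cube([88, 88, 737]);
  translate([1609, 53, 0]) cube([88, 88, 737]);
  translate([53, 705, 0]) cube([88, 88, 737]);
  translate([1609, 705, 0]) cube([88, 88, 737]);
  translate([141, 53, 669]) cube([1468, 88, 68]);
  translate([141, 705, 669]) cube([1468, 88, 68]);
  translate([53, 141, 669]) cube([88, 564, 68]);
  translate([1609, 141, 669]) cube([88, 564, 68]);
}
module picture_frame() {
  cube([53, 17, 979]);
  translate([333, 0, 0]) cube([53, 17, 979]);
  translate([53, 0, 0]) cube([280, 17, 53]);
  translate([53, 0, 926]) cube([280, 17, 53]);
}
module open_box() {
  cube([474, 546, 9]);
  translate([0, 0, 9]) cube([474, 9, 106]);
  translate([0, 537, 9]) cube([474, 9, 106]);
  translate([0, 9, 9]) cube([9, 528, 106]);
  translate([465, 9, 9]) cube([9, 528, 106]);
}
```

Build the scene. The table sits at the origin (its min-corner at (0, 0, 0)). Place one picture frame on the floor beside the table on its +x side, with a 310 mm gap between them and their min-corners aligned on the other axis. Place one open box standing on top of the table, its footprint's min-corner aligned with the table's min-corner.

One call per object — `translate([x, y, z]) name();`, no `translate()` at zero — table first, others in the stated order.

table();
translate([2060, 0, 0]) picture_frame();
translate([0, 0, 775]) open_box();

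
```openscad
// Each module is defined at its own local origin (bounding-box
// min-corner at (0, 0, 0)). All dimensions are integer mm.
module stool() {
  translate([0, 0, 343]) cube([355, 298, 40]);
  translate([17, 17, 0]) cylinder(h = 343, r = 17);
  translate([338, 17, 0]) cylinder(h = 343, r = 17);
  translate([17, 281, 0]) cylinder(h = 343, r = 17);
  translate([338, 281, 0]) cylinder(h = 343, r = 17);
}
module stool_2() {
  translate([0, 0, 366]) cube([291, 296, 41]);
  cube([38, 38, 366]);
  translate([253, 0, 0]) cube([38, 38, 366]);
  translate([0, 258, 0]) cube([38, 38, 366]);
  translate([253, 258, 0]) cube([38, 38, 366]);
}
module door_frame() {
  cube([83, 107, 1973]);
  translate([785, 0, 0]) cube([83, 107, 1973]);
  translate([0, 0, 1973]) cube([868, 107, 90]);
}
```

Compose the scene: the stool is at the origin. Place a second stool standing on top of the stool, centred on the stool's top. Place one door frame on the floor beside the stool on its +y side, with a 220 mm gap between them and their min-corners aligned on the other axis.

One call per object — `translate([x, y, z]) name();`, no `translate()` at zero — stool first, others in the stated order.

stool();
translate([32, 1, 383]) stool_2();
translate([0, 518, 0]) door_frame();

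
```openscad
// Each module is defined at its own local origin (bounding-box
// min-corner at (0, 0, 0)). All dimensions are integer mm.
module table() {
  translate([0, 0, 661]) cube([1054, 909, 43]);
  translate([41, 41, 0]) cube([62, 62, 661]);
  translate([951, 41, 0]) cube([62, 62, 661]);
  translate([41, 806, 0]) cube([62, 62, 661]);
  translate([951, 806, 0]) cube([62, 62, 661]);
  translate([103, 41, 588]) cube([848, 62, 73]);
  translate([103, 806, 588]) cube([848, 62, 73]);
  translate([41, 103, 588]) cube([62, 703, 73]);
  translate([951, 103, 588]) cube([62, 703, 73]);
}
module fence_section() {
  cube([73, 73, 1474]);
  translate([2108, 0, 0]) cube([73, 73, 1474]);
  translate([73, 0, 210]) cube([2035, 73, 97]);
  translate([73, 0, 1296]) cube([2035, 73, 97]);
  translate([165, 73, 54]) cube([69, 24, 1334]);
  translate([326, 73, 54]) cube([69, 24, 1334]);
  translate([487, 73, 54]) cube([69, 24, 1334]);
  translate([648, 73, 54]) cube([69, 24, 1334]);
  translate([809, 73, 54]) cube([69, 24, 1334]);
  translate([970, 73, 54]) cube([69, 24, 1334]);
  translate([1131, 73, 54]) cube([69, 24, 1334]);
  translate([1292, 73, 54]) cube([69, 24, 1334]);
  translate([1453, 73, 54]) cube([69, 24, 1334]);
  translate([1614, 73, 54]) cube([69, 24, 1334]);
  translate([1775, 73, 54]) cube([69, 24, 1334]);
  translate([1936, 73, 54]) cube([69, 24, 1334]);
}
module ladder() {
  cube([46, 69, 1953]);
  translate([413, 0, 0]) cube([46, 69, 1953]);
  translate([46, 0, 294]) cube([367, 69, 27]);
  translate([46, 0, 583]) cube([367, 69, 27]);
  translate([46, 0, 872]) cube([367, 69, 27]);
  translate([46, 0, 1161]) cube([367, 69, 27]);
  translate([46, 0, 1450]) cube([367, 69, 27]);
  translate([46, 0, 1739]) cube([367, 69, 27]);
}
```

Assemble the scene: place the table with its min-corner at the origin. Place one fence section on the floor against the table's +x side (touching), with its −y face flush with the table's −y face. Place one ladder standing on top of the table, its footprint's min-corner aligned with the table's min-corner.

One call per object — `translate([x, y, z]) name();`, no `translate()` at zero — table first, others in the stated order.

table();
translate([1054, 0, 0]) fence_section();
translate([0, 0, 704]) ladder();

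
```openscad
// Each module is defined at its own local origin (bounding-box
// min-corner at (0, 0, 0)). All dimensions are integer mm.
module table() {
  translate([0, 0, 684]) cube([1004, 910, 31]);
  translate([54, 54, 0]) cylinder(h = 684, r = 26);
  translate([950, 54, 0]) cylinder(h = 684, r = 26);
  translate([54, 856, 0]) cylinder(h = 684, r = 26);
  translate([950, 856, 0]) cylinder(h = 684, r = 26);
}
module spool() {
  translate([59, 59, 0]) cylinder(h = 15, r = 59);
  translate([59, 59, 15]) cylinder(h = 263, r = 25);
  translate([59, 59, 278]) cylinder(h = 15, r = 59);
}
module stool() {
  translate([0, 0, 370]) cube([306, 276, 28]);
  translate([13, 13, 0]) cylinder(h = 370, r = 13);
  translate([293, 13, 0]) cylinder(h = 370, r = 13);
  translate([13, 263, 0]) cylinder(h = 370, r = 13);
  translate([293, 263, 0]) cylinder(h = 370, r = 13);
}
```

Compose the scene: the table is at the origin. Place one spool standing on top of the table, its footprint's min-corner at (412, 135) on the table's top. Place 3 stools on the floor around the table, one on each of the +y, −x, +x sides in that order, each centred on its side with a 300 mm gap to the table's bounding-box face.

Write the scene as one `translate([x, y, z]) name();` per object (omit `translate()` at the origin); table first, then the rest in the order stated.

table();
translate([412, 135, 715]) spool();
translate([349, 1210, 0]) stool();
translate([-606, 317, 0]) stool();
translate([1304, 317, 0]) stool();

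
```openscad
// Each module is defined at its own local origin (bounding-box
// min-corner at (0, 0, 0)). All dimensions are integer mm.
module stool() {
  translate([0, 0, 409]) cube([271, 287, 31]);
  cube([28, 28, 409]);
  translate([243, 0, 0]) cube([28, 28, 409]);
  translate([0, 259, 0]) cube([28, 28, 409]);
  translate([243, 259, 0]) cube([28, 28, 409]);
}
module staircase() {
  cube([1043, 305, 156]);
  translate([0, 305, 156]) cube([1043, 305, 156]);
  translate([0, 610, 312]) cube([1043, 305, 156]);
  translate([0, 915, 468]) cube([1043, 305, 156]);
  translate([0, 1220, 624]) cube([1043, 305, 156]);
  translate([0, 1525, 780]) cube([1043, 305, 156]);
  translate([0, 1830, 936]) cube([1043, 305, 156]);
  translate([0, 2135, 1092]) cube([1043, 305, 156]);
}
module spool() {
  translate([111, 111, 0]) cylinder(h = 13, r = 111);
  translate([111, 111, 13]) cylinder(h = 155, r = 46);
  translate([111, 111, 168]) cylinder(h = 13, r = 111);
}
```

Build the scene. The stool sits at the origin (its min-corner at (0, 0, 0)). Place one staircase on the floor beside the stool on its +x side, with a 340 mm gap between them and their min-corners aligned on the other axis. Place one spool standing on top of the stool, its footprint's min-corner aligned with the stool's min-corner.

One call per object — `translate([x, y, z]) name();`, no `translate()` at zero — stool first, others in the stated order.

stool();
translate([611, 0, 0]) staircase();
translate([0, 0, 440]) spool();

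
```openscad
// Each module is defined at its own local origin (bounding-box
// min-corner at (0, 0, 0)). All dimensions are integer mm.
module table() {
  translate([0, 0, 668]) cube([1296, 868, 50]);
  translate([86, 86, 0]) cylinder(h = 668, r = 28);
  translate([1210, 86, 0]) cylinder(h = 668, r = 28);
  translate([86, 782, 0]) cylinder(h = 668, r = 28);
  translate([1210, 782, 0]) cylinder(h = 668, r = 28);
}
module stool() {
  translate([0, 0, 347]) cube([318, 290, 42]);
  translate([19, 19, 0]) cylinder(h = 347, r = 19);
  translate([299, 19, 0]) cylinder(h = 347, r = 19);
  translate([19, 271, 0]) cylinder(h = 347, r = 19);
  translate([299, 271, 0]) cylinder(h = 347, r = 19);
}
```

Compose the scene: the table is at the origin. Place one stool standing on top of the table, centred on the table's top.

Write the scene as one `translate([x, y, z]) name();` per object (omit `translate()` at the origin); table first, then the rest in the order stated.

table();
translate([489, 289, 718]) stool();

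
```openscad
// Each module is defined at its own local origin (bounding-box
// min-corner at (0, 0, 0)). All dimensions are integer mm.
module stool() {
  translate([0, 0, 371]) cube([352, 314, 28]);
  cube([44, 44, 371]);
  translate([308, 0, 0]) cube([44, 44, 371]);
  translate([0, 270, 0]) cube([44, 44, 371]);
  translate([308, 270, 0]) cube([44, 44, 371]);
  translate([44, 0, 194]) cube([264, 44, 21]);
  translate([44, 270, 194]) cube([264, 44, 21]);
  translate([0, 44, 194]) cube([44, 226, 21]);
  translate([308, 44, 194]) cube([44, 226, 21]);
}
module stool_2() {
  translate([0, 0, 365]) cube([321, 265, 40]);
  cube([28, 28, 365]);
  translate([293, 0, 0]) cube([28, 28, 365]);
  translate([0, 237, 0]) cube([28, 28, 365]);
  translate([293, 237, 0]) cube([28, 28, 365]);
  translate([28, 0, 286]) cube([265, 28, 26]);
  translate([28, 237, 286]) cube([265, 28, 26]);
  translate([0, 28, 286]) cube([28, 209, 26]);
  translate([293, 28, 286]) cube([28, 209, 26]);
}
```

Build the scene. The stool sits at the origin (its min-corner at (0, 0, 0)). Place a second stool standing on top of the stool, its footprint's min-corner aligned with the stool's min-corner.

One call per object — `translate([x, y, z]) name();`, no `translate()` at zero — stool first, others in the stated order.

stool();
translate([0, 0, 399]) stool_2();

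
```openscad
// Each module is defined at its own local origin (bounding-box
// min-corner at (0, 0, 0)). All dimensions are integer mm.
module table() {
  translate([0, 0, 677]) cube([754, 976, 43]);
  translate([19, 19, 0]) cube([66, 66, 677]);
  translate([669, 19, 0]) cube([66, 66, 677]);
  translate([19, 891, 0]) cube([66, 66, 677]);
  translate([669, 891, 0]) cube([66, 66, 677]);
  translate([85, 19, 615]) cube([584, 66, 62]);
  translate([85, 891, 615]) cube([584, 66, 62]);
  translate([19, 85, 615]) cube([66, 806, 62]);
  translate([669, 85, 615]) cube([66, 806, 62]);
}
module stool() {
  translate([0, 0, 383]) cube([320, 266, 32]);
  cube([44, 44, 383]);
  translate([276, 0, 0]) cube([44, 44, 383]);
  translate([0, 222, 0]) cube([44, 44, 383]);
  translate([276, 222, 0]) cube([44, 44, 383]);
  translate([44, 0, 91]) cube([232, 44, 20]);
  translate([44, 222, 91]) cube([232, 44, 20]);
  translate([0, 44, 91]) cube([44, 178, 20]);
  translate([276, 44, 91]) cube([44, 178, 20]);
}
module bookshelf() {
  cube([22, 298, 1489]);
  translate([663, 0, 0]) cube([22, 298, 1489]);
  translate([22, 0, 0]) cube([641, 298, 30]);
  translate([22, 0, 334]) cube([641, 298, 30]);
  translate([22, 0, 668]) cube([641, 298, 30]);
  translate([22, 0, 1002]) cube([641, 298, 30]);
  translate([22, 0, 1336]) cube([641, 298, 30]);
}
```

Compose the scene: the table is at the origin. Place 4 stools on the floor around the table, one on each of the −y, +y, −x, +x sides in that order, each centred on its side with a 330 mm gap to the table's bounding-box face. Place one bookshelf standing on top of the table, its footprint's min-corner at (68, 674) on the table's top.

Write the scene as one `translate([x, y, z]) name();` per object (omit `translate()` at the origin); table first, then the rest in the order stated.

table();
translate([217, -596, 0]) stool();
translate([217, 1306, 0]) stool();
translate([-650, 355, 0]) stool();
translate([1084, 355, 0]) stool();
translate([68, 674, 720]) bookshelf();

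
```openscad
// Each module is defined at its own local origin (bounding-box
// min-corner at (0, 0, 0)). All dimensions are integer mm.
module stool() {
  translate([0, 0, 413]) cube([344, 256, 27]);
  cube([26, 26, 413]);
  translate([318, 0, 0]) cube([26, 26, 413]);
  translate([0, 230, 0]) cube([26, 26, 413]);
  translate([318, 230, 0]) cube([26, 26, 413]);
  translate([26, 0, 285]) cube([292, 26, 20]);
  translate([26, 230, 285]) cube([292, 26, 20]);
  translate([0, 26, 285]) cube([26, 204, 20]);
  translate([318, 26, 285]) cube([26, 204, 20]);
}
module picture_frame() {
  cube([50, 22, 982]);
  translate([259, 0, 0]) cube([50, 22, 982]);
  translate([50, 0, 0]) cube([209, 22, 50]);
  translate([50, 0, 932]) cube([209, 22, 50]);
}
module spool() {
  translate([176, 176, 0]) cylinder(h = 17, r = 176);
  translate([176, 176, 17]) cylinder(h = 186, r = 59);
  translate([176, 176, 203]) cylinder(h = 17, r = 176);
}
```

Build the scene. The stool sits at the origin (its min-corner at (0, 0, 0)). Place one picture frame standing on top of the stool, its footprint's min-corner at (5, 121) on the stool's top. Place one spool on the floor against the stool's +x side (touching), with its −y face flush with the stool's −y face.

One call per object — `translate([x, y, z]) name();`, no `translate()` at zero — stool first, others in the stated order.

stool();
translate([5, 121, 440]) picture_frame();
translate([344, 0, 0]) spool();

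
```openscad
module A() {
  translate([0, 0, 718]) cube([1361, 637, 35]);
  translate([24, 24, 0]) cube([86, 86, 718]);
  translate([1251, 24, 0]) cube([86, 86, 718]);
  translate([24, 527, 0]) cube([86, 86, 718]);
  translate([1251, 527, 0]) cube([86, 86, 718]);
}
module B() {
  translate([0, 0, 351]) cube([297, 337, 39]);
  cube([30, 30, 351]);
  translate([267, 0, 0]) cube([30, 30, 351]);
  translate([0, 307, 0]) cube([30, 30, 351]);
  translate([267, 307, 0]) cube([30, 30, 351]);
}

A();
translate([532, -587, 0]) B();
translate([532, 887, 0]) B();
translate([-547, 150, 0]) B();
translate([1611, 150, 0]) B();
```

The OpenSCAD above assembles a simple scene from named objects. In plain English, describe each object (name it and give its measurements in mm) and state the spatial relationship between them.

A is a table: top 1361 mm (x) × 637 mm (y), 35 mm thick, upper face at z = 753 mm, on four 86×86 mm square legs, each inset 24 mm from the nearest pair of top edges, running from z = 0 to the bottom of the top.

B is a four-legged stool. The seat is 297×337 mm, 39 mm thick, top at z = 390 mm. It stands on four square legs, each 30×30 mm in cross-section, from z = 0 to the seat underside, each flush with a corner of the seat.

Four stools sit around the table at the −y, +y, −x, +x sides.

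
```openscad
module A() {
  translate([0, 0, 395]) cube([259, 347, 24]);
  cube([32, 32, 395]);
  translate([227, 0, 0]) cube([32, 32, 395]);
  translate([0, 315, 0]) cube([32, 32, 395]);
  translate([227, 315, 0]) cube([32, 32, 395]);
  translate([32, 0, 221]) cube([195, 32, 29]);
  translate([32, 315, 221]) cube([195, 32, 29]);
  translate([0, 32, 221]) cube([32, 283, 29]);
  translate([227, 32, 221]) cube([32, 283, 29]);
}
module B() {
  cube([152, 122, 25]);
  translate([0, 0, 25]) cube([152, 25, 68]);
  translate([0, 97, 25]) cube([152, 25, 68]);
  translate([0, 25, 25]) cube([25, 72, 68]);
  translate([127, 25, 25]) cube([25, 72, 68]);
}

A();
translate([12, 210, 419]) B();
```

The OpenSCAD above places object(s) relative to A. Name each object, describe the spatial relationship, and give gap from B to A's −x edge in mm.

The open box's min-x is at 12; the stool's min-x is 0; gap = 12 mm.

A is a stool. B is an open box. The open box is on top of the stool. The gap from the open box to the stool's −x edge is 12 mm.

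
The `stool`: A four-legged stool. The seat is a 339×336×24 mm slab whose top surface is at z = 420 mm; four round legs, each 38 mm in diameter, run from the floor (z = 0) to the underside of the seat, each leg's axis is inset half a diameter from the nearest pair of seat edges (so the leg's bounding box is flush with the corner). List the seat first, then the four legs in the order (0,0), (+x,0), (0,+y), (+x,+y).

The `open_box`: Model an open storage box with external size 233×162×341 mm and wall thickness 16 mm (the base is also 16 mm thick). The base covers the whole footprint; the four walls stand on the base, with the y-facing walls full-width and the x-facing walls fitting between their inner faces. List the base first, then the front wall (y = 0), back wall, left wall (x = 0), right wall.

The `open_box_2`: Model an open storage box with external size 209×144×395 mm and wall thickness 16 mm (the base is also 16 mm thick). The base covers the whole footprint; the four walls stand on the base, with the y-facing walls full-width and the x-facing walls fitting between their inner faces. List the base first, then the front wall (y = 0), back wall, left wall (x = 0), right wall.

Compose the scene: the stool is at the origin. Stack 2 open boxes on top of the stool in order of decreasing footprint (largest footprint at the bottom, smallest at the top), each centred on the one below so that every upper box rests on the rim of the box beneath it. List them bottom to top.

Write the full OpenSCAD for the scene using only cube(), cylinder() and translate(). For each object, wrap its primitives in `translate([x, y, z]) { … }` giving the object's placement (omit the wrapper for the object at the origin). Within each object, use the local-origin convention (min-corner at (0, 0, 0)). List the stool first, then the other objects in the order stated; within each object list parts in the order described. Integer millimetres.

translate([0, 0, 396]) cube([339, 336, 24]);
translate([19, 19, 0]) cylinder(h = 396, r = 19);
translate([320, 19, 0]) cylinder(h = 396, r = 19);
translate([19, 317, 0]) cylinder(h = 396, r = 19);
translate([320, 317, 0]) cylinder(h = 396, r = 19);
translate([53, 87, 420]) {
  cube([233, 162, 16]);
  translate([0, 0, 16]) cube([233, 16, 325]);
  translate([0, 146, 16]) cube([233, 16, 325]);
  translate([0, 16, 16]) cube([16, 130, 325]);
  translate([217, 16, 16]) cube([16, 130, 325]);
}
translate([65, 96, 761]) {
  cube([209, 144, 16]);
  translate([0, 0, 16]) cube([209, 16, 379]);
  translate([0, 128, 16]) cube([209, 16, 379]);
  translate([0, 16, 16]) cube([16, 112, 379]);
  translate([193, 16, 16]) cube([16, 112, 379]);
}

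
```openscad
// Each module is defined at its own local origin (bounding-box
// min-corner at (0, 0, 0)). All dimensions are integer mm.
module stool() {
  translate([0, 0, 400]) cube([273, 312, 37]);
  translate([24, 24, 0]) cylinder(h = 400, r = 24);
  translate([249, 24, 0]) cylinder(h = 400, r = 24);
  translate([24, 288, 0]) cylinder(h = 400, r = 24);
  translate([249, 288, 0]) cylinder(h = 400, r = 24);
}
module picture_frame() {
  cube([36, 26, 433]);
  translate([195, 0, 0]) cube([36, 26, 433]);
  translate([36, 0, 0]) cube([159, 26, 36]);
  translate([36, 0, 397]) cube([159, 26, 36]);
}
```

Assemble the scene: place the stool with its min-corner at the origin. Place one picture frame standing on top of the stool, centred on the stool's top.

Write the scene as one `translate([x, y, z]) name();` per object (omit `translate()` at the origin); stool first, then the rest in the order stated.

stool();
translate([21, 143, 437]) picture_frame();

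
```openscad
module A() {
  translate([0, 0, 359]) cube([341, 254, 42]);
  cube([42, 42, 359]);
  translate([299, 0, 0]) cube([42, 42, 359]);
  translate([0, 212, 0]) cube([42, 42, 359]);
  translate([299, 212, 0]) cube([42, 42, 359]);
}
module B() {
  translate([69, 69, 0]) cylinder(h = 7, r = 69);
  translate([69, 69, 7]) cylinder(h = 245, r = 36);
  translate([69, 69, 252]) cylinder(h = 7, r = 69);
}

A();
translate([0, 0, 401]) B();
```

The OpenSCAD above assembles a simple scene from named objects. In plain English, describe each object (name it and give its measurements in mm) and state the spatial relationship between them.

A is a simple wooden stool: a rectangular seat 341 mm (x) by 254 mm (y), 42 mm thick, top face at z = 401 mm, on four square legs, each 42×42 mm in cross-section. The legs rest on z = 0, each flush with a corner of the seat.

B is a spool: two coaxial disc flanges of radius 69 mm and thickness 7 mm, joined by a core cylinder of radius 36 mm and height 245 mm. The lower flange rests on z = 0 and the three cylinders share a vertical axis.

The spool is on top of the stool.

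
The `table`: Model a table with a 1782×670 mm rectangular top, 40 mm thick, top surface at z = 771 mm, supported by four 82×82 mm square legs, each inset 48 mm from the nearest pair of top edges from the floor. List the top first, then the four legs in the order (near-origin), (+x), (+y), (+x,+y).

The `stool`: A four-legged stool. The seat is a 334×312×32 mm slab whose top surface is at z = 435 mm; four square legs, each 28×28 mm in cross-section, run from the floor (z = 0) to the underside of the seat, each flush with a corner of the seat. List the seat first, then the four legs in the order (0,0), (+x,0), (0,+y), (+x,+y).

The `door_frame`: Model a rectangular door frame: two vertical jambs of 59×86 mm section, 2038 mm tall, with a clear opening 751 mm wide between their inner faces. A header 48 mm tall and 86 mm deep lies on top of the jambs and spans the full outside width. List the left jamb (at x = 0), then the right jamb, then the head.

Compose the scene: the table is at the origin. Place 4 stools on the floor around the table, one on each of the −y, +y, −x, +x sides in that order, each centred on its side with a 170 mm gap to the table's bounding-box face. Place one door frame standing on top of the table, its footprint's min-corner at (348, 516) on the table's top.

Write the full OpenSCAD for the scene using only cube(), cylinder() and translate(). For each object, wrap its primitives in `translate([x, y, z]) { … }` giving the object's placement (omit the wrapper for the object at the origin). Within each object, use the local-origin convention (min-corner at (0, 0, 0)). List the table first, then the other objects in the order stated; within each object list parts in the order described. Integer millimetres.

translate([0, 0, 731]) cube([1782, 670, 40]);
translate([48, 48, 0]) cube([82, 82, 731]);
translate([1652, 48, 0]) cube([82, 82, 731]);
translate([48, 540, 0]) cube([82, 82, 731]);
translate([1652, 540, 0]) cube([82, 82, 731]);
translate([724, -482, 0]) {
  translate([0, 0, 403]) cube([334, 312, 32]);
  cube([28, 28, 403]);
  translate([306, 0, 0]) cube([28, 28, 403]);
  translate([0, 284, 0]) cube([28, 28, 403]);
  translate([306, 284, 0]) cube([28, 28, 403]);
}
translate([724, 840, 0]) {
  translate([0, 0, 403]) cube([334, 312, 32]);
  cube([28, 28, 403]);
  translate([306, 0, 0]) cube([28, 28, 403]);
  translate([0, 284, 0]) cube([28, 28, 403]);
  translate([306, 284, 0]) cube([28, 28, 403]);
}
translate([-504, 179, 0]) {
  translate([0, 0, 403]) cube([334, 312, 32]);
  cube([28, 28, 403]);
  translate([306, 0, 0]) cube([28, 28, 403]);
  translate([0, 284, 0]) cube([28, 28, 403]);
  translate([306, 284, 0]) cube([28, 28, 403]);
}
translate([1952, 179, 0]) {
  translate([0, 0, 403]) cube([334, 312, 32]);
  cube([28, 28, 403]);
  translate([306, 0, 0]) cube([28, 28, 403]);
  translate([0, 284, 0]) cube([28, 28, 403]);
  translate([306, 284, 0]) cube([28, 28, 403]);
}
translate([348, 516, 771]) {
  cube([59, 86, 2038]);
  translate([810, 0, 0]) cube([59, 86, 2038]);
  translate([0, 0, 2038]) cube([869, 86, 48]);
}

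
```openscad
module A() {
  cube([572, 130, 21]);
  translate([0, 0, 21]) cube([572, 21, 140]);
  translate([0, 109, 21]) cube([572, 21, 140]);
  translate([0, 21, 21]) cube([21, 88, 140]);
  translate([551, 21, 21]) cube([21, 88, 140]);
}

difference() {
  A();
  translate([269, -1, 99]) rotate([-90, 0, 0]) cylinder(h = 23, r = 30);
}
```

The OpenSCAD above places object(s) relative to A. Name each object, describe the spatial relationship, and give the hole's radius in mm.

The subtracted cylinder has r = 30 mm.

A is an open box. The open box has a circular hole through its front wall. The hole's radius is 30 mm.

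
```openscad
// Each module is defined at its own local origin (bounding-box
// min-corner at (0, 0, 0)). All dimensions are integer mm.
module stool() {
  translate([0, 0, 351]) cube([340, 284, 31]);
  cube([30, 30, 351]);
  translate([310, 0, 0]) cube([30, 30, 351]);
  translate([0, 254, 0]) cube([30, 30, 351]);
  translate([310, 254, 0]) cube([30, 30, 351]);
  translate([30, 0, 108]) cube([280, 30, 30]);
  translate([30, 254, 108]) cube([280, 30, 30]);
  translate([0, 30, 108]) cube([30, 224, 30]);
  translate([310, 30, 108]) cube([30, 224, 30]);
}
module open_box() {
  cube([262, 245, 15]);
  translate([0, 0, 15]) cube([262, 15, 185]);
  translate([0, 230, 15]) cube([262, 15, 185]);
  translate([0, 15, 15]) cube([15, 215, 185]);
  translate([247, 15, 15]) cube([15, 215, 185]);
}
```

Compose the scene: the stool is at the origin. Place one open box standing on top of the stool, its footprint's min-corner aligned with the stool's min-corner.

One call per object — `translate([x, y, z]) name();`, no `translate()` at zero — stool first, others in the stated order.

stool();
translate([0, 0, 382]) open_box();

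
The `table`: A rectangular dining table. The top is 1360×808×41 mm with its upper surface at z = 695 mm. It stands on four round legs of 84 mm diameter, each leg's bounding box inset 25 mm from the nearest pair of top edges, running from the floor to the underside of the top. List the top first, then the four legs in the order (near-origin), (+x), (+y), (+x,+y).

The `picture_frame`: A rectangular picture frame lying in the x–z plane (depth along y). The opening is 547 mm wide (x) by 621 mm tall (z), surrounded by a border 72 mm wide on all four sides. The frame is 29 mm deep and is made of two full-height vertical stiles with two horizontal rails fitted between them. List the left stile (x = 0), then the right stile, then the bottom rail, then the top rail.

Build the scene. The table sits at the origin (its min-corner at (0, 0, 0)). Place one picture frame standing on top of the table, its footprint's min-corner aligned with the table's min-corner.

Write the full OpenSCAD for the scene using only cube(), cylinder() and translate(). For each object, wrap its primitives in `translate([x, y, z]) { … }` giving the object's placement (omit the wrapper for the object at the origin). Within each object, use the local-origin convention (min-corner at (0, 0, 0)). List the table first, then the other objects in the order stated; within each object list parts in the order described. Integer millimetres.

translate([0, 0, 654]) cube([1360, 808, 41]);
translate([67, 67, 0]) cylinder(h = 654, r = 42);
translate([1293, 67, 0]) cylinder(h = 654, r = 42);
translate([67, 741, 0]) cylinder(h = 654, r = 42);
translate([1293, 741, 0]) cylinder(h = 654, r = 42);
translate([0, 0, 695]) {
  cube([72, 29, 765]);
  translate([619, 0, 0]) cube([72, 29, 765]);
  translate([72, 0, 0]) cube([547, 29, 72]);
  translate([72, 0, 693]) cube([547, 29, 72]);
}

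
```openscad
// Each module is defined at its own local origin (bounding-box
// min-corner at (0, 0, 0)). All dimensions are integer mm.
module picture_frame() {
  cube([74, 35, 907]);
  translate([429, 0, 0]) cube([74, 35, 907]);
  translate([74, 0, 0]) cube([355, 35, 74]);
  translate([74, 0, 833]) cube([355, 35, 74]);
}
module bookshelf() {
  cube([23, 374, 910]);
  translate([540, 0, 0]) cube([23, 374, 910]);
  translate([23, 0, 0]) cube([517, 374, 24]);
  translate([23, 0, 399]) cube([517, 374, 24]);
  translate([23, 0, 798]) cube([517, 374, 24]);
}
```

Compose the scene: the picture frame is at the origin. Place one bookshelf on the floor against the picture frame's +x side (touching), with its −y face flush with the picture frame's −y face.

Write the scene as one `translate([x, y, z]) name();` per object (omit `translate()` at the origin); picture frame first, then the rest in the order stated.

picture_frame();
translate([503, 0, 0]) bookshelf();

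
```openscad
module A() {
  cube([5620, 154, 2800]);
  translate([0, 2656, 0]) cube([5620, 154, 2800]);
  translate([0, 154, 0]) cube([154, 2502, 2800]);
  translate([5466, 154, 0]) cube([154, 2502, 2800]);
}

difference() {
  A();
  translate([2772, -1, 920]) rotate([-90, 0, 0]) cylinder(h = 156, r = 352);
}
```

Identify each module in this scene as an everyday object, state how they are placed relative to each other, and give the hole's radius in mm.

A is a house frame. The house frame has a circular hole through its front wall. The hole's radius is 352 mm.

The subtracted cylinder has r = 352 mm.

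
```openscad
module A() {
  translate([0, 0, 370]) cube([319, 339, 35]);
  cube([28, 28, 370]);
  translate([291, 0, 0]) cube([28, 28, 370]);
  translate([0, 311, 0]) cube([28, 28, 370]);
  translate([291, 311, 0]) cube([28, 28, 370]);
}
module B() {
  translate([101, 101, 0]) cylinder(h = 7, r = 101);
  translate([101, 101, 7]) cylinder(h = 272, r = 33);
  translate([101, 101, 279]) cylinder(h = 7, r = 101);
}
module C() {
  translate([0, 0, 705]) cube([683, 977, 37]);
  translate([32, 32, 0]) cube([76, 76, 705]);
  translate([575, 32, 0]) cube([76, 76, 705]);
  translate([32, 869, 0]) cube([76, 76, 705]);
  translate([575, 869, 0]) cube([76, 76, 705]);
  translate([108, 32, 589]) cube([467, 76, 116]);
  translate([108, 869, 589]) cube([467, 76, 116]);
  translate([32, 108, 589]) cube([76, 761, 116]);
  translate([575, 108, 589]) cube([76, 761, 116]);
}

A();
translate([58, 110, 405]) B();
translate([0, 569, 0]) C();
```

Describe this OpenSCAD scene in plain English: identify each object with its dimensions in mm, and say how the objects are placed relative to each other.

A is a four-legged stool. The seat is a 319×339×35 mm slab whose top surface is at z = 405 mm; four square legs, each 28×28 mm in cross-section, run from the floor (z = 0) to the underside of the seat, each flush with a corner of the seat.

B is a spool: two coaxial disc flanges of radius 101 mm and thickness 7 mm, joined by a core cylinder of radius 33 mm and height 272 mm. The lower flange rests on z = 0 and the three cylinders share a vertical axis.

C is a rectangular dining table. The top is 683×977×37 mm with its upper surface at z = 742 mm. It stands on four 76×76 mm square legs, each inset 32 mm from the nearest pair of top edges, running from the floor to the underside of the top. Four apron rails, 76 mm thick and 116 mm tall, run between adjacent legs with their top edges flush with the underside of the top and their outer faces flush with the legs' outer faces.

The spool is on top of the stool. The table is on the floor beside the stool on its +y side.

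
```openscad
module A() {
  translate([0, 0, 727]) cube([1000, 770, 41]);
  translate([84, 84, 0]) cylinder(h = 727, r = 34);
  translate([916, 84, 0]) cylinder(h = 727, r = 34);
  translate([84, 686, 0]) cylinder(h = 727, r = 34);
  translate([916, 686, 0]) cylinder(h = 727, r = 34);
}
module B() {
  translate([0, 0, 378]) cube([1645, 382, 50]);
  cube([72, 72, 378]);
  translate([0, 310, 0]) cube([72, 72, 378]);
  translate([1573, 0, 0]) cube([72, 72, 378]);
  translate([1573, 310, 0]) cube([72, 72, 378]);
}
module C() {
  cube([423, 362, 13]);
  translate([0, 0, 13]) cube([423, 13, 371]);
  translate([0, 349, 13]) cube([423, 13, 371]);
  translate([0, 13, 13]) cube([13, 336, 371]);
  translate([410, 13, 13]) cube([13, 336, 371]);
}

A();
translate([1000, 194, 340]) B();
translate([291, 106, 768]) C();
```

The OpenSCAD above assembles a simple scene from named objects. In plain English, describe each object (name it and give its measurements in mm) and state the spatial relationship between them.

A is a table with a 1000×770 mm rectangular top, 41 mm thick, top surface at z = 768 mm, supported by four round legs of 68 mm diameter, each leg's bounding box inset 50 mm from the nearest pair of top edges, running from the floor.

B is a bench: a 1645×382 mm seat slab, 50 mm thick, top at z = 428 mm, on four 72×72 mm square legs flush with the seat corners and standing on z = 0.

C is an open storage box with external size 423×362×384 mm and wall thickness 13 mm (the base is also 13 mm thick). The base covers the whole footprint; the four walls stand on the base, with the y-facing walls full-width and the x-facing walls fitting between their inner faces.

The bench is beside the table with their tops flush at z = 768. The open box is on top of the table.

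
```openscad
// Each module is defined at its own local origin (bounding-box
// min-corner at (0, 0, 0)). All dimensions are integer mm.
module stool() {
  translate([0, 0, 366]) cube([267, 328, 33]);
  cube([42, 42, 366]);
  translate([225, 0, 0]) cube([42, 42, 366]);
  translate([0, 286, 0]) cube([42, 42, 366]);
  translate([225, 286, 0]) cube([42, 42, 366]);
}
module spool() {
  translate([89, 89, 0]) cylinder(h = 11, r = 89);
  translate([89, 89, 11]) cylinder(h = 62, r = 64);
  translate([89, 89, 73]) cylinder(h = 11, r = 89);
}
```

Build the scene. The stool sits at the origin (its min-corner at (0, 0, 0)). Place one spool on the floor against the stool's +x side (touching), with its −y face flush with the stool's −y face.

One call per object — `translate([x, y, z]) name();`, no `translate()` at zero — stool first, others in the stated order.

stool();
translate([267, 0, 0]) spool();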